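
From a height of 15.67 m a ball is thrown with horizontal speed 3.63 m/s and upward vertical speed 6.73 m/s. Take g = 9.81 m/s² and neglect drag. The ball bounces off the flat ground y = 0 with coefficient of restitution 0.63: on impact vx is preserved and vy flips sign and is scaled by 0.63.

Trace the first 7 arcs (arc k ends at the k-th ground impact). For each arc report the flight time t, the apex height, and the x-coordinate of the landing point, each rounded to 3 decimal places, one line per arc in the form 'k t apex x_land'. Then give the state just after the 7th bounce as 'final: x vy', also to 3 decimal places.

Arc 1: start y=15.670, vy=6.730 → t=2.601, apex=17.979, x_land=9.440, impact vy=-18.781
  bounce: vy ← 0.63·18.781 = 11.832
Arc 2: start y=0.000, vy=11.832 → t=2.412, apex=7.136, x_land=18.197, impact vy=-11.832
  bounce: vy ← 0.63·11.832 = 7.454
Arc 3: start y=0.000, vy=7.454 → t=1.520, apex=2.832, x_land=23.713, impact vy=-7.454
  bounce: vy ← 0.63·7.454 = 4.696
Arc 4: start y=0.000, vy=4.696 → t=0.957, apex=1.124, x_land=27.189, impact vy=-4.696
  bounce: vy ← 0.63·4.696 = 2.959
Arc 5: start y=0.000, vy=2.959 → t=0.603, apex=0.446, x_land=29.378, impact vy=-2.959
  bounce: vy ← 0.63·2.959 = 1.864
Arc 6: start y=0.000, vy=1.864 → t=0.380, apex=0.177, x_land=30.758, impact vy=-1.864
  bounce: vy ← 0.63·1.864 = 1.174
Arc 7: start y=0.000, vy=1.174 → t=0.239, apex=0.070, x_land=31.627, impact vy=-1.174
  bounce: vy ← 0.63·1.174 = 0.740

1 2.601 17.979 9.440
2 2.412 7.136 18.197
3 1.520 2.832 23.713
4 0.957 1.124 27.189
5 0.603 0.446 29.378
6 0.380 0.177 30.758
7 0.239 0.070 31.627
final: 31.627 0.740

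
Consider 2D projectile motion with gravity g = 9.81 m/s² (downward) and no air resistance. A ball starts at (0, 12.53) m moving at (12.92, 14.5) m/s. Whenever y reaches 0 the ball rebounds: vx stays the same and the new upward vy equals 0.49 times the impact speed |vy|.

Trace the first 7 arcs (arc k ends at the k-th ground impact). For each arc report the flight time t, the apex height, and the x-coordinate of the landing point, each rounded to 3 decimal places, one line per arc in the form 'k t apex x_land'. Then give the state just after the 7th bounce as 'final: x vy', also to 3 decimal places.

1 3.655 23.246 47.223
2 2.133 5.581 74.788
3 1.045 1.340 88.294
4 0.512 0.322 94.912
5 0.251 0.077 98.155
6 0.123 0.019 99.744
7 0.060 0.004 100.523
final: 100.523 0.145

Arc 1: start y=12.530, vy=14.500 → t=3.655, apex=23.246, x_land=47.223, impact vy=-21.356
  bounce: vy ← 0.49·21.356 = 10.465
Arc 2: start y=0.000, vy=10.465 → t=2.133, apex=5.581, x_land=74.788, impact vy=-10.465
  bounce: vy ← 0.49·10.465 = 5.128
Arc 3: start y=0.000, vy=5.128 → t=1.045, apex=1.340, x_land=88.294, impact vy=-5.128
  bounce: vy ← 0.49·5.128 = 2.513
Arc 4: start y=0.000, vy=2.513 → t=0.512, apex=0.322, x_land=94.912, impact vy=-2.513
  bounce: vy ← 0.49·2.513 = 1.231
Arc 5: start y=0.000, vy=1.231 → t=0.251, apex=0.077, x_land=98.155, impact vy=-1.231
  bounce: vy ← 0.49·1.231 = 0.603
Arc 6: start y=0.000, vy=0.603 → t=0.123, apex=0.019, x_land=99.744, impact vy=-0.603
  bounce: vy ← 0.49·0.603 = 0.296
Arc 7: start y=0.000, vy=0.296 → t=0.060, apex=0.004, x_land=100.523, impact vy=-0.296
  bounce: vy ← 0.49·0.296 = 0.145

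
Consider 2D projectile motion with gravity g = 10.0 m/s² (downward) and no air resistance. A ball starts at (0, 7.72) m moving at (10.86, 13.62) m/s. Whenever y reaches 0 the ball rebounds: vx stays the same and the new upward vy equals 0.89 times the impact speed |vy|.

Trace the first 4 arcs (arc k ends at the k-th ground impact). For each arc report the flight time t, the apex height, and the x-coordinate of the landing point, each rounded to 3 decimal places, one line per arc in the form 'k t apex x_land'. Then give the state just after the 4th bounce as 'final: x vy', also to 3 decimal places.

1 3.206 16.995 34.813
2 3.282 13.462 70.453
3 2.921 10.663 102.171
4 2.599 8.446 130.401
final: 130.401 11.567

Arc 1: start y=7.720, vy=13.620 → t=3.206, apex=16.995, x_land=34.813, impact vy=-18.436
  bounce: vy ← 0.89·18.436 = 16.408
Arc 2: start y=0.000, vy=16.408 → t=3.282, apex=13.462, x_land=70.453, impact vy=-16.408
  bounce: vy ← 0.89·16.408 = 14.604
Arc 3: start y=0.000, vy=14.604 → t=2.921, apex=10.663, x_land=102.171, impact vy=-14.604
  bounce: vy ← 0.89·14.604 = 12.997
Arc 4: start y=0.000, vy=12.997 → t=2.599, apex=8.446, x_land=130.401, impact vy=-12.997
  bounce: vy ← 0.89·12.997 = 11.567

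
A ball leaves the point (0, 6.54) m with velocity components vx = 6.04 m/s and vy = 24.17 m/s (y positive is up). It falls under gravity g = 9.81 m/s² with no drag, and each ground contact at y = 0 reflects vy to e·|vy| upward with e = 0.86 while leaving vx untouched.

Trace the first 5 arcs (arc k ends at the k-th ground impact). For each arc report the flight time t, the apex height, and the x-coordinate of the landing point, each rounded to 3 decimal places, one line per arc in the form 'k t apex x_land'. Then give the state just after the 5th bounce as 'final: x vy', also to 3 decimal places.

1 5.185 36.315 31.316
2 4.680 26.859 59.584
3 4.025 19.865 83.894
4 3.461 14.692 104.801
5 2.977 10.866 122.781
final: 122.781 12.557

Arc 1: start y=6.540, vy=24.170 → t=5.185, apex=36.315, x_land=31.316, impact vy=-26.693
  bounce: vy ← 0.86·26.693 = 22.956
Arc 2: start y=0.000, vy=22.956 → t=4.680, apex=26.859, x_land=59.584, impact vy=-22.956
  bounce: vy ← 0.86·22.956 = 19.742
Arc 3: start y=0.000, vy=19.742 → t=4.025, apex=19.865, x_land=83.894, impact vy=-19.742
  bounce: vy ← 0.86·19.742 = 16.978
Arc 4: start y=0.000, vy=16.978 → t=3.461, apex=14.692, x_land=104.801, impact vy=-16.978
  bounce: vy ← 0.86·16.978 = 14.601
Arc 5: start y=0.000, vy=14.601 → t=2.977, apex=10.866, x_land=122.781, impact vy=-14.601
  bounce: vy ← 0.86·14.601 = 12.557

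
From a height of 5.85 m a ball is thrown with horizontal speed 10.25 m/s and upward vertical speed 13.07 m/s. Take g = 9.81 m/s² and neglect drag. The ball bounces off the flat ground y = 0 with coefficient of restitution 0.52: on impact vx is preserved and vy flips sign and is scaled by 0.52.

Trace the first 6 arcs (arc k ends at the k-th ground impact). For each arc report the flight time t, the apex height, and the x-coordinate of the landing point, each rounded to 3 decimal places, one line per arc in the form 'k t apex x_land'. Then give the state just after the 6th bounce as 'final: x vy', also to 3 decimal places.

1 3.055 14.557 31.314
2 1.792 3.936 49.678
3 0.932 1.064 59.227
4 0.484 0.288 64.193
5 0.252 0.078 66.775
6 0.131 0.021 68.118
final: 68.118 0.334

Arc 1: start y=5.850, vy=13.070 → t=3.055, apex=14.557, x_land=31.314, impact vy=-16.900
  bounce: vy ← 0.52·16.900 = 8.788
Arc 2: start y=0.000, vy=8.788 → t=1.792, apex=3.936, x_land=49.678, impact vy=-8.788
  bounce: vy ← 0.52·8.788 = 4.570
Arc 3: start y=0.000, vy=4.570 → t=0.932, apex=1.064, x_land=59.227, impact vy=-4.570
  bounce: vy ← 0.52·4.570 = 2.376
Arc 4: start y=0.000, vy=2.376 → t=0.484, apex=0.288, x_land=64.193, impact vy=-2.376
  bounce: vy ← 0.52·2.376 = 1.236
Arc 5: start y=0.000, vy=1.236 → t=0.252, apex=0.078, x_land=66.775, impact vy=-1.236
  bounce: vy ← 0.52·1.236 = 0.643
Arc 6: start y=0.000, vy=0.643 → t=0.131, apex=0.021, x_land=68.118, impact vy=-0.643
  bounce: vy ← 0.52·0.643 = 0.334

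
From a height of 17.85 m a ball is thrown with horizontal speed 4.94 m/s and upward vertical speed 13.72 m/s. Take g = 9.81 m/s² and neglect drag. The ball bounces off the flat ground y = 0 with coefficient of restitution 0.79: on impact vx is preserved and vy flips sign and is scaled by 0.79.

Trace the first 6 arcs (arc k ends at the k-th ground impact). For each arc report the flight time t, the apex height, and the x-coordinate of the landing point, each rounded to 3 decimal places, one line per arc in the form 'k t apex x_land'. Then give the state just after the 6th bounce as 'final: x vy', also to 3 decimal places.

Arc 1: start y=17.850, vy=13.720 → t=3.764, apex=27.444, x_land=18.594, impact vy=-23.205
  bounce: vy ← 0.79·23.205 = 18.332
Arc 2: start y=0.000, vy=18.332 → t=3.737, apex=17.128, x_land=37.057, impact vy=-18.332
  bounce: vy ← 0.79·18.332 = 14.482
Arc 3: start y=0.000, vy=14.482 → t=2.953, apex=10.690, x_land=51.642, impact vy=-14.482
  bounce: vy ← 0.79·14.482 = 11.441
Arc 4: start y=0.000, vy=11.441 → t=2.332, apex=6.671, x_land=63.164, impact vy=-11.441
  bounce: vy ← 0.79·11.441 = 9.038
Arc 5: start y=0.000, vy=9.038 → t=1.843, apex=4.164, x_land=72.267, impact vy=-9.038
  bounce: vy ← 0.79·9.038 = 7.140
Arc 6: start y=0.000, vy=7.140 → t=1.456, apex=2.598, x_land=79.458, impact vy=-7.140
  bounce: vy ← 0.79·7.140 = 5.641

1 3.764 27.444 18.594
2 3.737 17.128 37.057
3 2.953 10.690 51.642
4 2.332 6.671 63.164
5 1.843 4.164 72.267
6 1.456 2.598 79.458
final: 79.458 5.641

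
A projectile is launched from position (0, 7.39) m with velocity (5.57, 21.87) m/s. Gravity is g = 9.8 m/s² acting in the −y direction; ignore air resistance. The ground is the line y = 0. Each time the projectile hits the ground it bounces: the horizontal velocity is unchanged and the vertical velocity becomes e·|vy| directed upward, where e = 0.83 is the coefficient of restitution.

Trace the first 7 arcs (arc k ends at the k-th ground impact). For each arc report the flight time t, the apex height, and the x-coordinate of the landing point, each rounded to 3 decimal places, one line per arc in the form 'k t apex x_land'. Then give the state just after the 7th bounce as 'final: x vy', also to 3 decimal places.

1 4.779 31.793 26.618
2 4.228 21.902 50.170
3 3.510 15.088 69.719
4 2.913 10.394 85.944
5 2.418 7.161 99.411
6 2.007 4.933 110.588
7 1.666 3.398 119.865
final: 119.865 6.774

Arc 1: start y=7.390, vy=21.870 → t=4.779, apex=31.793, x_land=26.618, impact vy=-24.963
  bounce: vy ← 0.83·24.963 = 20.719
Arc 2: start y=0.000, vy=20.719 → t=4.228, apex=21.902, x_land=50.170, impact vy=-20.719
  bounce: vy ← 0.83·20.719 = 17.197
Arc 3: start y=0.000, vy=17.197 → t=3.510, apex=15.088, x_land=69.719, impact vy=-17.197
  bounce: vy ← 0.83·17.197 = 14.273
Arc 4: start y=0.000, vy=14.273 → t=2.913, apex=10.394, x_land=85.944, impact vy=-14.273
  bounce: vy ← 0.83·14.273 = 11.847
Arc 5: start y=0.000, vy=11.847 → t=2.418, apex=7.161, x_land=99.411, impact vy=-11.847
  bounce: vy ← 0.83·11.847 = 9.833
Arc 6: start y=0.000, vy=9.833 → t=2.007, apex=4.933, x_land=110.588, impact vy=-9.833
  bounce: vy ← 0.83·9.833 = 8.161
Arc 7: start y=0.000, vy=8.161 → t=1.666, apex=3.398, x_land=119.865, impact vy=-8.161
  bounce: vy ← 0.83·8.161 = 6.774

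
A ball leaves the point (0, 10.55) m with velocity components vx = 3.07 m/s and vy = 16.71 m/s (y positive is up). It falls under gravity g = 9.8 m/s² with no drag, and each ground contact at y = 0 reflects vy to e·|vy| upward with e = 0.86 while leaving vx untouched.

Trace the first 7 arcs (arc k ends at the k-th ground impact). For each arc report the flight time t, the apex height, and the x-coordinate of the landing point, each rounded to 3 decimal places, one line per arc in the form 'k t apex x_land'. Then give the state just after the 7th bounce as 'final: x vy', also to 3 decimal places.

Arc 1: start y=10.550, vy=16.710 → t=3.955, apex=24.796, x_land=12.141, impact vy=-22.046
  bounce: vy ← 0.86·22.046 = 18.959
Arc 2: start y=0.000, vy=18.959 → t=3.869, apex=18.339, x_land=24.019, impact vy=-18.959
  bounce: vy ← 0.86·18.959 = 16.305
Arc 3: start y=0.000, vy=16.305 → t=3.328, apex=13.564, x_land=34.235, impact vy=-16.305
  bounce: vy ← 0.86·16.305 = 14.022
Arc 4: start y=0.000, vy=14.022 → t=2.862, apex=10.032, x_land=43.020, impact vy=-14.022
  bounce: vy ← 0.86·14.022 = 12.059
Arc 5: start y=0.000, vy=12.059 → t=2.461, apex=7.419, x_land=50.575, impact vy=-12.059
  bounce: vy ← 0.86·12.059 = 10.371
Arc 6: start y=0.000, vy=10.371 → t=2.116, apex=5.487, x_land=57.073, impact vy=-10.371
  bounce: vy ← 0.86·10.371 = 8.919
Arc 7: start y=0.000, vy=8.919 → t=1.820, apex=4.058, x_land=62.661, impact vy=-8.919
  bounce: vy ← 0.86·8.919 = 7.670

1 3.955 24.796 12.141
2 3.869 18.339 24.019
3 3.328 13.564 34.235
4 2.862 10.032 43.020
5 2.461 7.419 50.575
6 2.116 5.487 57.073
7 1.820 4.058 62.661
final: 62.661 7.670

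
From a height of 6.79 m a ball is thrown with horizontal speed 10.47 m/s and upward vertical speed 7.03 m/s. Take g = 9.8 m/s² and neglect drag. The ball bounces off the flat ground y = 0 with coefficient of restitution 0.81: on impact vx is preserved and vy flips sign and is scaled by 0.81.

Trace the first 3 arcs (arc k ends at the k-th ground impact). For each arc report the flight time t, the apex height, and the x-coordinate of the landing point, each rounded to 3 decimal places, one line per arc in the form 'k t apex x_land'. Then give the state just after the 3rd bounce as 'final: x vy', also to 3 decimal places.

1 2.096 9.311 21.944
2 2.233 6.109 45.325
3 1.809 4.008 64.264
final: 64.264 7.179

Arc 1: start y=6.790, vy=7.030 → t=2.096, apex=9.311, x_land=21.944, impact vy=-13.509
  bounce: vy ← 0.81·13.509 = 10.943
Arc 2: start y=0.000, vy=10.943 → t=2.233, apex=6.109, x_land=45.325, impact vy=-10.943
  bounce: vy ← 0.81·10.943 = 8.864
Arc 3: start y=0.000, vy=8.864 → t=1.809, apex=4.008, x_land=64.264, impact vy=-8.864
  bounce: vy ← 0.81·8.864 = 7.179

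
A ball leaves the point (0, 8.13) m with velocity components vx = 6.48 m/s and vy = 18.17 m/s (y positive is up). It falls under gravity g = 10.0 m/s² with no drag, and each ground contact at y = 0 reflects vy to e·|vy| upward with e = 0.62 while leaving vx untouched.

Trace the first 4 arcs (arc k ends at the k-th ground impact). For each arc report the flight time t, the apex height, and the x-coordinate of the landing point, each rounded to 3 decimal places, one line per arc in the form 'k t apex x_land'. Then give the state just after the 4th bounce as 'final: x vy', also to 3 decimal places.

1 4.037 24.637 26.158
2 2.753 9.471 43.995
3 1.707 3.641 55.054
4 1.058 1.399 61.910
final: 61.910 3.280

Arc 1: start y=8.130, vy=18.170 → t=4.037, apex=24.637, x_land=26.158, impact vy=-22.198
  bounce: vy ← 0.62·22.198 = 13.763
Arc 2: start y=0.000, vy=13.763 → t=2.753, apex=9.471, x_land=43.995, impact vy=-13.763
  bounce: vy ← 0.62·13.763 = 8.533
Arc 3: start y=0.000, vy=8.533 → t=1.707, apex=3.641, x_land=55.054, impact vy=-8.533
  bounce: vy ← 0.62·8.533 = 5.290
Arc 4: start y=0.000, vy=5.290 → t=1.058, apex=1.399, x_land=61.910, impact vy=-5.290
  bounce: vy ← 0.62·5.290 = 3.280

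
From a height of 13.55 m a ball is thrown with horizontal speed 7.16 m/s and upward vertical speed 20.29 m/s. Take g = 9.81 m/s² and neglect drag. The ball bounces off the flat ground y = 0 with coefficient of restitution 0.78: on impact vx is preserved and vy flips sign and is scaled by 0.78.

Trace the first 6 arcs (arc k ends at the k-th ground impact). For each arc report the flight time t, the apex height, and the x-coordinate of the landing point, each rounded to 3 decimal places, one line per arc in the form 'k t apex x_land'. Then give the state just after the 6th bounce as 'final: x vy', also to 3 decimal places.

Arc 1: start y=13.550, vy=20.290 → t=4.722, apex=34.533, x_land=33.807, impact vy=-26.030
  bounce: vy ← 0.78·26.030 = 20.303
Arc 2: start y=0.000, vy=20.303 → t=4.139, apex=21.010, x_land=63.444, impact vy=-20.303
  bounce: vy ← 0.78·20.303 = 15.836
Arc 3: start y=0.000, vy=15.836 → t=3.229, apex=12.782, x_land=86.561, impact vy=-15.836
  bounce: vy ← 0.78·15.836 = 12.352
Arc 4: start y=0.000, vy=12.352 → t=2.518, apex=7.777, x_land=104.592, impact vy=-12.352
  bounce: vy ← 0.78·12.352 = 9.635
Arc 5: start y=0.000, vy=9.635 → t=1.964, apex=4.731, x_land=118.656, impact vy=-9.635
  bounce: vy ← 0.78·9.635 = 7.515
Arc 6: start y=0.000, vy=7.515 → t=1.532, apex=2.879, x_land=129.627, impact vy=-7.515
  bounce: vy ← 0.78·7.515 = 5.862

1 4.722 34.533 33.807
2 4.139 21.010 63.444
3 3.229 12.782 86.561
4 2.518 7.777 104.592
5 1.964 4.731 118.656
6 1.532 2.879 129.627
final: 129.627 5.862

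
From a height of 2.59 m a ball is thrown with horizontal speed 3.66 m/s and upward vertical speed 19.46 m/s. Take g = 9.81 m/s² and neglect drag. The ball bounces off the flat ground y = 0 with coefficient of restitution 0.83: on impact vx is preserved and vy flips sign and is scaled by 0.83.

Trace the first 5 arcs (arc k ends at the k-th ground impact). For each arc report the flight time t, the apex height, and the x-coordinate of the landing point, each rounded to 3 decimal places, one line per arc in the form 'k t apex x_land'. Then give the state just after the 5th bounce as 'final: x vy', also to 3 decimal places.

Arc 1: start y=2.590, vy=19.460 → t=4.096, apex=21.891, x_land=14.992, impact vy=-20.725
  bounce: vy ← 0.83·20.725 = 17.201
Arc 2: start y=0.000, vy=17.201 → t=3.507, apex=15.081, x_land=27.828, impact vy=-17.201
  bounce: vy ← 0.83·17.201 = 14.277
Arc 3: start y=0.000, vy=14.277 → t=2.911, apex=10.389, x_land=38.481, impact vy=-14.277
  bounce: vy ← 0.83·14.277 = 11.850
Arc 4: start y=0.000, vy=11.850 → t=2.416, apex=7.157, x_land=47.323, impact vy=-11.850
  bounce: vy ← 0.83·11.850 = 9.836
Arc 5: start y=0.000, vy=9.836 → t=2.005, apex=4.931, x_land=54.662, impact vy=-9.836
  bounce: vy ← 0.83·9.836 = 8.163

1 4.096 21.891 14.992
2 3.507 15.081 27.828
3 2.911 10.389 38.481
4 2.416 7.157 47.323
5 2.005 4.931 54.662
final: 54.662 8.163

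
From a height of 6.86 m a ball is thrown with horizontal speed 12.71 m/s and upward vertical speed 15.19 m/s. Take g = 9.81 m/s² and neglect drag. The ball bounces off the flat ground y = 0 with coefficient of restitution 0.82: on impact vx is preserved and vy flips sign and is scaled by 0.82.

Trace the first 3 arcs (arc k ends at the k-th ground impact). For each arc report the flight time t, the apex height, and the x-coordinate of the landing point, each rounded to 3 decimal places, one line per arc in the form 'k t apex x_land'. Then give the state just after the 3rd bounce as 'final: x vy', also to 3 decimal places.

Arc 1: start y=6.860, vy=15.190 → t=3.497, apex=18.620, x_land=44.444, impact vy=-19.114
  bounce: vy ← 0.82·19.114 = 15.673
Arc 2: start y=0.000, vy=15.673 → t=3.195, apex=12.520, x_land=85.057, impact vy=-15.673
  bounce: vy ← 0.82·15.673 = 12.852
Arc 3: start y=0.000, vy=12.852 → t=2.620, apex=8.419, x_land=118.360, impact vy=-12.852
  bounce: vy ← 0.82·12.852 = 10.539

1 3.497 18.620 44.444
2 3.195 12.520 85.057
3 2.620 8.419 118.360
final: 118.360 10.539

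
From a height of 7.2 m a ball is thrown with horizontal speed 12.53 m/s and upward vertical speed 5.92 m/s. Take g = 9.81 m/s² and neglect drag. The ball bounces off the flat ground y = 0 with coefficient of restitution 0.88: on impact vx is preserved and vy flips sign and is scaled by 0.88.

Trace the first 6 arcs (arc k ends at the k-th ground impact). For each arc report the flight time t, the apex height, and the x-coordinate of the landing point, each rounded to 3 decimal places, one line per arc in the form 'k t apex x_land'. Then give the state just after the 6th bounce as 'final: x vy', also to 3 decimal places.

1 1.957 8.986 24.521
2 2.382 6.959 54.371
3 2.096 5.389 80.638
4 1.845 4.173 103.753
5 1.623 3.232 124.095
6 1.429 2.503 141.995
final: 141.995 6.166

Arc 1: start y=7.200, vy=5.920 → t=1.957, apex=8.986, x_land=24.521, impact vy=-13.278
  bounce: vy ← 0.88·13.278 = 11.685
Arc 2: start y=0.000, vy=11.685 → t=2.382, apex=6.959, x_land=54.371, impact vy=-11.685
  bounce: vy ← 0.88·11.685 = 10.283
Arc 3: start y=0.000, vy=10.283 → t=2.096, apex=5.389, x_land=80.638, impact vy=-10.283
  bounce: vy ← 0.88·10.283 = 9.049
Arc 4: start y=0.000, vy=9.049 → t=1.845, apex=4.173, x_land=103.753, impact vy=-9.049
  bounce: vy ← 0.88·9.049 = 7.963
Arc 5: start y=0.000, vy=7.963 → t=1.623, apex=3.232, x_land=124.095, impact vy=-7.963
  bounce: vy ← 0.88·7.963 = 7.007
Arc 6: start y=0.000, vy=7.007 → t=1.429, apex=2.503, x_land=141.995, impact vy=-7.007
  bounce: vy ← 0.88·7.007 = 6.166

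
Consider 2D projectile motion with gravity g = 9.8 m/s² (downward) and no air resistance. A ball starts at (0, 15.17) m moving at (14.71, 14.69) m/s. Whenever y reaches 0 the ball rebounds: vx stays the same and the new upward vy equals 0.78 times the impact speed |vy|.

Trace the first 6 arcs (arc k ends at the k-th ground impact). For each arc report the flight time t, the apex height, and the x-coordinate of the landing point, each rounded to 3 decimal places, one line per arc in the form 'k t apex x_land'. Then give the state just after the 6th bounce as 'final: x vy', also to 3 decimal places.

Arc 1: start y=15.170, vy=14.690 → t=3.810, apex=26.180, x_land=56.052, impact vy=-22.652
  bounce: vy ← 0.78·22.652 = 17.669
Arc 2: start y=0.000, vy=17.669 → t=3.606, apex=15.928, x_land=109.094, impact vy=-17.669
  bounce: vy ← 0.78·17.669 = 13.782
Arc 3: start y=0.000, vy=13.782 → t=2.813, apex=9.691, x_land=150.467, impact vy=-13.782
  bounce: vy ← 0.78·13.782 = 10.750
Arc 4: start y=0.000, vy=10.750 → t=2.194, apex=5.896, x_land=182.738, impact vy=-10.750
  bounce: vy ← 0.78·10.750 = 8.385
Arc 5: start y=0.000, vy=8.385 → t=1.711, apex=3.587, x_land=207.910, impact vy=-8.385
  bounce: vy ← 0.78·8.385 = 6.540
Arc 6: start y=0.000, vy=6.540 → t=1.335, apex=2.182, x_land=227.543, impact vy=-6.540
  bounce: vy ← 0.78·6.540 = 5.101

1 3.810 26.180 56.052
2 3.606 15.928 109.094
3 2.813 9.691 150.467
4 2.194 5.896 182.738
5 1.711 3.587 207.910
6 1.335 2.182 227.543
final: 227.543 5.101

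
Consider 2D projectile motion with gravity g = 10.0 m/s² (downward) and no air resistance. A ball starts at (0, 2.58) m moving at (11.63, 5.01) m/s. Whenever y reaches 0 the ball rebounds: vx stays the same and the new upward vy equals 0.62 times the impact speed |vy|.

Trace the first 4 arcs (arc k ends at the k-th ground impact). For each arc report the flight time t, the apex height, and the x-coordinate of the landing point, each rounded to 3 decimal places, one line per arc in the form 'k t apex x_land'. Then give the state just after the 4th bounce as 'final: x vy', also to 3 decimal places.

Arc 1: start y=2.580, vy=5.010 → t=1.377, apex=3.835, x_land=16.012, impact vy=-8.758
  bounce: vy ← 0.62·8.758 = 5.430
Arc 2: start y=0.000, vy=5.430 → t=1.086, apex=1.474, x_land=28.642, impact vy=-5.430
  bounce: vy ← 0.62·5.430 = 3.367
Arc 3: start y=0.000, vy=3.367 → t=0.673, apex=0.567, x_land=36.472, impact vy=-3.367
  bounce: vy ← 0.62·3.367 = 2.087
Arc 4: start y=0.000, vy=2.087 → t=0.417, apex=0.218, x_land=41.327, impact vy=-2.087
  bounce: vy ← 0.62·2.087 = 1.294

1 1.377 3.835 16.012
2 1.086 1.474 28.642
3 0.673 0.567 36.472
4 0.417 0.218 41.327
final: 41.327 1.294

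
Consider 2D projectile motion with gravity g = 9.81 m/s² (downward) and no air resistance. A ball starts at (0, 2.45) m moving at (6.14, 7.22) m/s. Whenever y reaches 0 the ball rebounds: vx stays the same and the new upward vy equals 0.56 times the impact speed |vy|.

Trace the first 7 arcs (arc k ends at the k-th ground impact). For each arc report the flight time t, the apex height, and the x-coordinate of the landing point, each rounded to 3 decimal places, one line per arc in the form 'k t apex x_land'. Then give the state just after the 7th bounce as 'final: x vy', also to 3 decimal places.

1 1.756 5.107 10.784
2 1.143 1.602 17.801
3 0.640 0.502 21.730
4 0.358 0.158 23.931
5 0.201 0.049 25.163
6 0.112 0.015 25.853
7 0.063 0.005 26.240
final: 26.240 0.173

Arc 1: start y=2.450, vy=7.220 → t=1.756, apex=5.107, x_land=10.784, impact vy=-10.010
  bounce: vy ← 0.56·10.010 = 5.606
Arc 2: start y=0.000, vy=5.606 → t=1.143, apex=1.602, x_land=17.801, impact vy=-5.606
  bounce: vy ← 0.56·5.606 = 3.139
Arc 3: start y=0.000, vy=3.139 → t=0.640, apex=0.502, x_land=21.730, impact vy=-3.139
  bounce: vy ← 0.56·3.139 = 1.758
Arc 4: start y=0.000, vy=1.758 → t=0.358, apex=0.158, x_land=23.931, impact vy=-1.758
  bounce: vy ← 0.56·1.758 = 0.984
Arc 5: start y=0.000, vy=0.984 → t=0.201, apex=0.049, x_land=25.163, impact vy=-0.984
  bounce: vy ← 0.56·0.984 = 0.551
Arc 6: start y=0.000, vy=0.551 → t=0.112, apex=0.015, x_land=25.853, impact vy=-0.551
  bounce: vy ← 0.56·0.551 = 0.309
Arc 7: start y=0.000, vy=0.309 → t=0.063, apex=0.005, x_land=26.240, impact vy=-0.309
  bounce: vy ← 0.56·0.309 = 0.173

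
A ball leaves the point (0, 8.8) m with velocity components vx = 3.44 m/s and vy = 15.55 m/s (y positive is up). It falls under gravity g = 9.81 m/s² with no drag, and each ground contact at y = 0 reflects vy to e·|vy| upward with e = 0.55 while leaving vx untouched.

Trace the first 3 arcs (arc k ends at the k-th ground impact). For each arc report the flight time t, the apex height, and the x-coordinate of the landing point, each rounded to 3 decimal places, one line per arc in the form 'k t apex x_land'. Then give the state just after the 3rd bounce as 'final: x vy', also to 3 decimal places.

Arc 1: start y=8.800, vy=15.550 → t=3.660, apex=21.124, x_land=12.592, impact vy=-20.358
  bounce: vy ← 0.55·20.358 = 11.197
Arc 2: start y=0.000, vy=11.197 → t=2.283, apex=6.390, x_land=20.444, impact vy=-11.197
  bounce: vy ← 0.55·11.197 = 6.158
Arc 3: start y=0.000, vy=6.158 → t=1.256, apex=1.933, x_land=24.763, impact vy=-6.158
  bounce: vy ← 0.55·6.158 = 3.387

1 3.660 21.124 12.592
2 2.283 6.390 20.444
3 1.256 1.933 24.763
final: 24.763 3.387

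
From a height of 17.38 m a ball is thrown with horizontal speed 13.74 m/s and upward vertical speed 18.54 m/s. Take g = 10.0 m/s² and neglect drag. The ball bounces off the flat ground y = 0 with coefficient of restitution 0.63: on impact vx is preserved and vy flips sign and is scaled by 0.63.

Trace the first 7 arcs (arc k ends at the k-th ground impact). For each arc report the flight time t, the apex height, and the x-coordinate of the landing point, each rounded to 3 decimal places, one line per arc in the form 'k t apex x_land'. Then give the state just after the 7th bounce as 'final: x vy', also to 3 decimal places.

1 4.483 34.567 61.601
2 3.313 13.719 107.121
3 2.087 5.445 135.798
4 1.315 2.161 153.865
5 0.828 0.858 165.247
6 0.522 0.340 172.418
7 0.329 0.135 176.935
final: 176.935 1.036

Arc 1: start y=17.380, vy=18.540 → t=4.483, apex=34.567, x_land=61.601, impact vy=-26.293
  bounce: vy ← 0.63·26.293 = 16.565
Arc 2: start y=0.000, vy=16.565 → t=3.313, apex=13.719, x_land=107.121, impact vy=-16.565
  bounce: vy ← 0.63·16.565 = 10.436
Arc 3: start y=0.000, vy=10.436 → t=2.087, apex=5.445, x_land=135.798, impact vy=-10.436
  bounce: vy ← 0.63·10.436 = 6.575
Arc 4: start y=0.000, vy=6.575 → t=1.315, apex=2.161, x_land=153.865, impact vy=-6.575
  bounce: vy ← 0.63·6.575 = 4.142
Arc 5: start y=0.000, vy=4.142 → t=0.828, apex=0.858, x_land=165.247, impact vy=-4.142
  bounce: vy ← 0.63·4.142 = 2.609
Arc 6: start y=0.000, vy=2.609 → t=0.522, apex=0.340, x_land=172.418, impact vy=-2.609
  bounce: vy ← 0.63·2.609 = 1.644
Arc 7: start y=0.000, vy=1.644 → t=0.329, apex=0.135, x_land=176.935, impact vy=-1.644
  bounce: vy ← 0.63·1.644 = 1.036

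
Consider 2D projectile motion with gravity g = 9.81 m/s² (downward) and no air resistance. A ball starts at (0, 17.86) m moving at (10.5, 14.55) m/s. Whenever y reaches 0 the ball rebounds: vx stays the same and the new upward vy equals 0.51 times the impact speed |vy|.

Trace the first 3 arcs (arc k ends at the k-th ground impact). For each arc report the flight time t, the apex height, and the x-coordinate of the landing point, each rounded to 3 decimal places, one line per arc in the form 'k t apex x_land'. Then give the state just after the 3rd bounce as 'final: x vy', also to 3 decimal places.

Arc 1: start y=17.860, vy=14.550 → t=3.900, apex=28.650, x_land=40.950, impact vy=-23.709
  bounce: vy ← 0.51·23.709 = 12.092
Arc 2: start y=0.000, vy=12.092 → t=2.465, apex=7.452, x_land=66.834, impact vy=-12.092
  bounce: vy ← 0.51·12.092 = 6.167
Arc 3: start y=0.000, vy=6.167 → t=1.257, apex=1.938, x_land=80.035, impact vy=-6.167
  bounce: vy ← 0.51·6.167 = 3.145

1 3.900 28.650 40.950
2 2.465 7.452 66.834
3 1.257 1.938 80.035
final: 80.035 3.145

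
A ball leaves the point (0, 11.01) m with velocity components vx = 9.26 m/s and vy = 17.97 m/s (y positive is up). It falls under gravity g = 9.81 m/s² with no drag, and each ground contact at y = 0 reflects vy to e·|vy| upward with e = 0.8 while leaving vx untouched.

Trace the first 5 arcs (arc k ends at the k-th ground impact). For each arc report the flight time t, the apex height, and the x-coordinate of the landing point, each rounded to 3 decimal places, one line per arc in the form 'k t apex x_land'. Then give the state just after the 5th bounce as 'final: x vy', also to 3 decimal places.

1 4.198 27.469 38.876
2 3.786 17.580 73.938
3 3.029 11.251 101.987
4 2.423 7.201 124.426
5 1.939 4.608 142.378
final: 142.378 7.607

Arc 1: start y=11.010, vy=17.970 → t=4.198, apex=27.469, x_land=38.876, impact vy=-23.215
  bounce: vy ← 0.8·23.215 = 18.572
Arc 2: start y=0.000, vy=18.572 → t=3.786, apex=17.580, x_land=73.938, impact vy=-18.572
  bounce: vy ← 0.8·18.572 = 14.858
Arc 3: start y=0.000, vy=14.858 → t=3.029, apex=11.251, x_land=101.987, impact vy=-14.858
  bounce: vy ← 0.8·14.858 = 11.886
Arc 4: start y=0.000, vy=11.886 → t=2.423, apex=7.201, x_land=124.426, impact vy=-11.886
  bounce: vy ← 0.8·11.886 = 9.509
Arc 5: start y=0.000, vy=9.509 → t=1.939, apex=4.608, x_land=142.378, impact vy=-9.509
  bounce: vy ← 0.8·9.509 = 7.607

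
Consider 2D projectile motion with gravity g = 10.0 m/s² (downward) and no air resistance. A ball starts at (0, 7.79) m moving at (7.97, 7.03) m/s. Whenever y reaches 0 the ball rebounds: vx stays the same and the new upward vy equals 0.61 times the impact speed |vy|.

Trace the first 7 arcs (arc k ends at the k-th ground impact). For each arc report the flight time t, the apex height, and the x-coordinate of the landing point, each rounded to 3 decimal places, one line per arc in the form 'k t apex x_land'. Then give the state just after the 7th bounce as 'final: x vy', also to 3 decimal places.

1 2.136 10.261 17.020
2 1.748 3.818 30.950
3 1.066 1.421 39.447
4 0.650 0.529 44.630
5 0.397 0.197 47.791
6 0.242 0.073 49.720
7 0.148 0.027 50.896
final: 50.896 0.450

Arc 1: start y=7.790, vy=7.030 → t=2.136, apex=10.261, x_land=17.020, impact vy=-14.326
  bounce: vy ← 0.61·14.326 = 8.739
Arc 2: start y=0.000, vy=8.739 → t=1.748, apex=3.818, x_land=30.950, impact vy=-8.739
  bounce: vy ← 0.61·8.739 = 5.331
Arc 3: start y=0.000, vy=5.331 → t=1.066, apex=1.421, x_land=39.447, impact vy=-5.331
  bounce: vy ← 0.61·5.331 = 3.252
Arc 4: start y=0.000, vy=3.252 → t=0.650, apex=0.529, x_land=44.630, impact vy=-3.252
  bounce: vy ← 0.61·3.252 = 1.983
Arc 5: start y=0.000, vy=1.983 → t=0.397, apex=0.197, x_land=47.791, impact vy=-1.983
  bounce: vy ← 0.61·1.983 = 1.210
Arc 6: start y=0.000, vy=1.210 → t=0.242, apex=0.073, x_land=49.720, impact vy=-1.210
  bounce: vy ← 0.61·1.210 = 0.738
Arc 7: start y=0.000, vy=0.738 → t=0.148, apex=0.027, x_land=50.896, impact vy=-0.738
  bounce: vy ← 0.61·0.738 = 0.450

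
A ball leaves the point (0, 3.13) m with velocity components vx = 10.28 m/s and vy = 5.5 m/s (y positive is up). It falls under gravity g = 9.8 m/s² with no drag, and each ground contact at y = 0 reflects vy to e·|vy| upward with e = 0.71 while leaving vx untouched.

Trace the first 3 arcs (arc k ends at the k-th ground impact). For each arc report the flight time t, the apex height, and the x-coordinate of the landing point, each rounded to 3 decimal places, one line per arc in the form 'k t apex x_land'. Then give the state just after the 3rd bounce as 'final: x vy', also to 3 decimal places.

1 1.538 4.673 15.809
2 1.387 2.356 30.065
3 0.985 1.188 40.187
final: 40.187 3.425

Arc 1: start y=3.130, vy=5.500 → t=1.538, apex=4.673, x_land=15.809, impact vy=-9.571
  bounce: vy ← 0.71·9.571 = 6.795
Arc 2: start y=0.000, vy=6.795 → t=1.387, apex=2.356, x_land=30.065, impact vy=-6.795
  bounce: vy ← 0.71·6.795 = 4.825
Arc 3: start y=0.000, vy=4.825 → t=0.985, apex=1.188, x_land=40.187, impact vy=-4.825
  bounce: vy ← 0.71·4.825 = 3.425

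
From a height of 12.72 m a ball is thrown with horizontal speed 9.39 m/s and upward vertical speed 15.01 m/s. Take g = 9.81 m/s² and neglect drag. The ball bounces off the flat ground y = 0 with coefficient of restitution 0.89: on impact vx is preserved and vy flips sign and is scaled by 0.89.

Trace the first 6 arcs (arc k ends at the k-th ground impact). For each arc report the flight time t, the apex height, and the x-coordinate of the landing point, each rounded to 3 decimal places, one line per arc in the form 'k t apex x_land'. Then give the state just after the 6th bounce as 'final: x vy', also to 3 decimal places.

Arc 1: start y=12.720, vy=15.010 → t=3.751, apex=24.203, x_land=35.226, impact vy=-21.791
  bounce: vy ← 0.89·21.791 = 19.394
Arc 2: start y=0.000, vy=19.394 → t=3.954, apex=19.171, x_land=72.354, impact vy=-19.394
  bounce: vy ← 0.89·19.394 = 17.261
Arc 3: start y=0.000, vy=17.261 → t=3.519, apex=15.186, x_land=105.398, impact vy=-17.261
  bounce: vy ← 0.89·17.261 = 15.362
Arc 4: start y=0.000, vy=15.362 → t=3.132, apex=12.029, x_land=134.807, impact vy=-15.362
  bounce: vy ← 0.89·15.362 = 13.672
Arc 5: start y=0.000, vy=13.672 → t=2.787, apex=9.528, x_land=160.981, impact vy=-13.672
  bounce: vy ← 0.89·13.672 = 12.168
Arc 6: start y=0.000, vy=12.168 → t=2.481, apex=7.547, x_land=184.276, impact vy=-12.168
  bounce: vy ← 0.89·12.168 = 10.830

1 3.751 24.203 35.226
2 3.954 19.171 72.354
3 3.519 15.186 105.398
4 3.132 12.029 134.807
5 2.787 9.528 160.981
6 2.481 7.547 184.276
final: 184.276 10.830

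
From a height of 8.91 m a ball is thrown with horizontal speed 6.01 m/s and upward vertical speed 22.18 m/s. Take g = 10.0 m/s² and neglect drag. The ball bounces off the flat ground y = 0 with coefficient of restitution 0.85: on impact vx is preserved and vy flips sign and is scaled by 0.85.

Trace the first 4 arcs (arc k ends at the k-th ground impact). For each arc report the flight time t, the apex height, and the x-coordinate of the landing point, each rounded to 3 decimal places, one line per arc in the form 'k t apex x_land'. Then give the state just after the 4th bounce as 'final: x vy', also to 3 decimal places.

1 4.807 33.508 28.888
2 4.401 24.209 55.338
3 3.741 17.491 77.819
4 3.180 12.637 96.929
final: 96.929 13.513

Arc 1: start y=8.910, vy=22.180 → t=4.807, apex=33.508, x_land=28.888, impact vy=-25.887
  bounce: vy ← 0.85·25.887 = 22.004
Arc 2: start y=0.000, vy=22.004 → t=4.401, apex=24.209, x_land=55.338, impact vy=-22.004
  bounce: vy ← 0.85·22.004 = 18.704
Arc 3: start y=0.000, vy=18.704 → t=3.741, apex=17.491, x_land=77.819, impact vy=-18.704
  bounce: vy ← 0.85·18.704 = 15.898
Arc 4: start y=0.000, vy=15.898 → t=3.180, apex=12.637, x_land=96.929, impact vy=-15.898
  bounce: vy ← 0.85·15.898 = 13.513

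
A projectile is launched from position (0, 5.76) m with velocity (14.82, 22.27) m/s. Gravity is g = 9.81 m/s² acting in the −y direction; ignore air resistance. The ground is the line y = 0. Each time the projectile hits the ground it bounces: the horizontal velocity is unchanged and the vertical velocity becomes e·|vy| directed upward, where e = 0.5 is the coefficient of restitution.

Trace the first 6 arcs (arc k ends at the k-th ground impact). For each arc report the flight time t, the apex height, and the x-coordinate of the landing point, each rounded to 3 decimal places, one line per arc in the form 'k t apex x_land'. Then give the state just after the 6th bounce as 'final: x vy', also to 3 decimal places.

1 4.786 31.038 70.923
2 2.516 7.759 108.203
3 1.258 1.940 126.843
4 0.629 0.485 136.163
5 0.314 0.121 140.823
6 0.157 0.030 143.153
final: 143.153 0.386

Arc 1: start y=5.760, vy=22.270 → t=4.786, apex=31.038, x_land=70.923, impact vy=-24.677
  bounce: vy ← 0.5·24.677 = 12.339
Arc 2: start y=0.000, vy=12.339 → t=2.516, apex=7.759, x_land=108.203, impact vy=-12.339
  bounce: vy ← 0.5·12.339 = 6.169
Arc 3: start y=0.000, vy=6.169 → t=1.258, apex=1.940, x_land=126.843, impact vy=-6.169
  bounce: vy ← 0.5·6.169 = 3.085
Arc 4: start y=0.000, vy=3.085 → t=0.629, apex=0.485, x_land=136.163, impact vy=-3.085
  bounce: vy ← 0.5·3.085 = 1.542
Arc 5: start y=0.000, vy=1.542 → t=0.314, apex=0.121, x_land=140.823, impact vy=-1.542
  bounce: vy ← 0.5·1.542 = 0.771
Arc 6: start y=0.000, vy=0.771 → t=0.157, apex=0.030, x_land=143.153, impact vy=-0.771
  bounce: vy ← 0.5·0.771 = 0.386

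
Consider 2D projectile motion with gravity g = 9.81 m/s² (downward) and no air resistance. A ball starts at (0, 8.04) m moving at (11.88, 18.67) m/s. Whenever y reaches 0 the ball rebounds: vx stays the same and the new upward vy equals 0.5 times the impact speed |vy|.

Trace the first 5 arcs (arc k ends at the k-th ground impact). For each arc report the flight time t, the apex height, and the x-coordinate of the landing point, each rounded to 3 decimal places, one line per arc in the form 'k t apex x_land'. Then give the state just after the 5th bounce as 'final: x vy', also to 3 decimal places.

Arc 1: start y=8.040, vy=18.670 → t=4.197, apex=25.806, x_land=49.859, impact vy=-22.501
  bounce: vy ← 0.5·22.501 = 11.251
Arc 2: start y=0.000, vy=11.251 → t=2.294, apex=6.451, x_land=77.108, impact vy=-11.251
  bounce: vy ← 0.5·11.251 = 5.625
Arc 3: start y=0.000, vy=5.625 → t=1.147, apex=1.613, x_land=90.733, impact vy=-5.625
  bounce: vy ← 0.5·5.625 = 2.813
Arc 4: start y=0.000, vy=2.813 → t=0.573, apex=0.403, x_land=97.545, impact vy=-2.813
  bounce: vy ← 0.5·2.813 = 1.406
Arc 5: start y=0.000, vy=1.406 → t=0.287, apex=0.101, x_land=100.952, impact vy=-1.406
  bounce: vy ← 0.5·1.406 = 0.703

1 4.197 25.806 49.859
2 2.294 6.451 77.108
3 1.147 1.613 90.733
4 0.573 0.403 97.545
5 0.287 0.101 100.952
final: 100.952 0.703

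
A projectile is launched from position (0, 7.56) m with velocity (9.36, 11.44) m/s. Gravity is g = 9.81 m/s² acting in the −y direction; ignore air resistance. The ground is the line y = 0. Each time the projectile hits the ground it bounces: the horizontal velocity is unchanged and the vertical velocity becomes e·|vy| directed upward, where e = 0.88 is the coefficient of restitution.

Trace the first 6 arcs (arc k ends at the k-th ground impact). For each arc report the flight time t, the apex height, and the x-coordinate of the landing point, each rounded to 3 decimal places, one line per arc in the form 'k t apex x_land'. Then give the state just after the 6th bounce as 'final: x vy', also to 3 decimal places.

1 2.869 14.230 26.858
2 2.998 11.020 54.917
3 2.638 8.534 79.610
4 2.321 6.609 101.339
5 2.043 5.118 120.461
6 1.798 3.963 137.288
final: 137.288 7.760

Arc 1: start y=7.560, vy=11.440 → t=2.869, apex=14.230, x_land=26.858, impact vy=-16.709
  bounce: vy ← 0.88·16.709 = 14.704
Arc 2: start y=0.000, vy=14.704 → t=2.998, apex=11.020, x_land=54.917, impact vy=-14.704
  bounce: vy ← 0.88·14.704 = 12.940
Arc 3: start y=0.000, vy=12.940 → t=2.638, apex=8.534, x_land=79.610, impact vy=-12.940
  bounce: vy ← 0.88·12.940 = 11.387
Arc 4: start y=0.000, vy=11.387 → t=2.321, apex=6.609, x_land=101.339, impact vy=-11.387
  bounce: vy ← 0.88·11.387 = 10.020
Arc 5: start y=0.000, vy=10.020 → t=2.043, apex=5.118, x_land=120.461, impact vy=-10.020
  bounce: vy ← 0.88·10.020 = 8.818
Arc 6: start y=0.000, vy=8.818 → t=1.798, apex=3.963, x_land=137.288, impact vy=-8.818
  bounce: vy ← 0.88·8.818 = 7.760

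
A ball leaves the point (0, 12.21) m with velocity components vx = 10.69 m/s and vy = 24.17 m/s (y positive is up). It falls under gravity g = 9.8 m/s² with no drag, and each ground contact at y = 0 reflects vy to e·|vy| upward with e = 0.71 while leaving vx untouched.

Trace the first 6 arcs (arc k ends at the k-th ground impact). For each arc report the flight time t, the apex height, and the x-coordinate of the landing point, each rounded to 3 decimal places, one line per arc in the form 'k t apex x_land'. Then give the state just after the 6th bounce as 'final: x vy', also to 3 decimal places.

Arc 1: start y=12.210, vy=24.170 → t=5.395, apex=42.016, x_land=57.668, impact vy=-28.697
  bounce: vy ← 0.71·28.697 = 20.375
Arc 2: start y=0.000, vy=20.375 → t=4.158, apex=21.180, x_land=102.118, impact vy=-20.375
  bounce: vy ← 0.71·20.375 = 14.466
Arc 3: start y=0.000, vy=14.466 → t=2.952, apex=10.677, x_land=133.678, impact vy=-14.466
  bounce: vy ← 0.71·14.466 = 10.271
Arc 4: start y=0.000, vy=10.271 → t=2.096, apex=5.382, x_land=156.085, impact vy=-10.271
  bounce: vy ← 0.71·10.271 = 7.292
Arc 5: start y=0.000, vy=7.292 → t=1.488, apex=2.713, x_land=171.994, impact vy=-7.292
  bounce: vy ← 0.71·7.292 = 5.178
Arc 6: start y=0.000, vy=5.178 → t=1.057, apex=1.368, x_land=183.290, impact vy=-5.178
  bounce: vy ← 0.71·5.178 = 3.676

1 5.395 42.016 57.668
2 4.158 21.180 102.118
3 2.952 10.677 133.678
4 2.096 5.382 156.085
5 1.488 2.713 171.994
6 1.057 1.368 183.290
final: 183.290 3.676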